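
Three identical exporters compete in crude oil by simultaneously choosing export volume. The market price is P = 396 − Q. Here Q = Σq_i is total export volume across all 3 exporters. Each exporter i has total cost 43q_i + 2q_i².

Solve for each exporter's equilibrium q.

44.125

A representative exporter's profit is π_i = q_i(396 − Q) − 43q_i − 2q_i², with Q = q_i + Σ_{j≠i} q_j.
First-order condition: 353 − 6q_i − Σ_{j≠i} q_j = 0.
Imposing symmetry (q_j = q for all j) turns Σ_{j≠i} q_j into 2q, so 353 = 8q and q = 44.125.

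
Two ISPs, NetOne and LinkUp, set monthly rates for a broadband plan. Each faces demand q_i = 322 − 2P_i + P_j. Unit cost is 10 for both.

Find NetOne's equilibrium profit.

21632

NetOne's profit: π = (P_{NetOne} − 10)(322 − 2P_{NetOne} + P_{LinkUp}).
∂π/∂P_{NetOne} = 342 − 4P_{NetOne} + P_{LinkUp} = 0 ⇒ P_{NetOne} = 85.5 + 0.25P_{LinkUp}.
The game is symmetric, so in equilibrium P_{LinkUp} = P_{NetOne}: the reaction function gives 0.75P_{NetOne} = 85.5, hence P_{NetOne} = 114.
q_{NetOne} = 322 − 2·114 + 114 = 208.
Profit = (114 − 10)·208 = 21632.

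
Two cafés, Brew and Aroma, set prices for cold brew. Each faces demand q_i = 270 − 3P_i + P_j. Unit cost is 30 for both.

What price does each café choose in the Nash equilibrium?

72

Brew's profit: π = (P_{Brew} − 30)(270 − 3P_{Brew} + P_{Aroma}).
∂π/∂P_{Brew} = 360 − 6P_{Brew} + P_{Aroma} = 0 ⇒ P_{Brew} = 60 + (1/6)P_{Aroma}.
Setting P_{Brew} = P_{Aroma} in the reaction function: P_{Brew} = 60 + (1/6)P_{Brew}, so P_{Brew} = 60 / (5/6) = 72.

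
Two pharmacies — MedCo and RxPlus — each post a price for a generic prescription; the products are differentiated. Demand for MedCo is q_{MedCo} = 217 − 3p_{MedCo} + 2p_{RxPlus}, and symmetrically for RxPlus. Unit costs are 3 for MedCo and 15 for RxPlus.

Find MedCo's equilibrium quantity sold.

MedCo's profit: π = (p_{MedCo} − 3)(217 − 3p_{MedCo} + 2p_{RxPlus}).
∂π/∂p_{MedCo} = 226 − 6p_{MedCo} + 2p_{RxPlus} = 0 ⇒ p_{MedCo} = 113/3 + (1/3)p_{RxPlus}.
Similarly p_{RxPlus} = 131/3 + (1/3)p_{MedCo}.
Solving the two reaction functions simultaneously: (1 − (1/3)(1/3))p_{MedCo} = 113/3 + (1/3)·(131/3), so (8/9)p_{MedCo} = 470/9 and p_{MedCo} = 58.75.
Then p_{RxPlus} = 131/3 + (1/3)·58.75 = 63.25.
q_{MedCo} = 217 − 3·58.75 + 2·63.25 = 167.25.

167.25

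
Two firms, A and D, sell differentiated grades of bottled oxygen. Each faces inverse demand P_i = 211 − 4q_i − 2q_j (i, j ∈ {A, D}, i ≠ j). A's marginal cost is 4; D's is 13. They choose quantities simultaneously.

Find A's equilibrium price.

Firm A's profit: π = q_A(211 − 4q_A − 2q_D) − 4q_A.
∂π/∂q_A = 207 − 8q_A − 2q_D = 0 ⇒ q_A = 25.875 − 0.25q_D.
Similarly q_D = 24.75 − 0.25q_A.
Solving the two reaction functions simultaneously: (1 − (−0.25)(−0.25))q_A = 25.875 − 0.25·24.75, so 0.9375q_A = 19.6875 and q_A = 21.
Then q_D = 24.75 − 0.25·21 = 19.5.
P_A = 211 − 4·21 − 2·19.5 = 88.

88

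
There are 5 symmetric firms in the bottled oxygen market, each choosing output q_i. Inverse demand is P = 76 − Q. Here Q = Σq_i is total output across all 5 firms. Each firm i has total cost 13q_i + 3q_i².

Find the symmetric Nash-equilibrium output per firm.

A representative firm's profit is π_i = q_i(76 − Q) − 13q_i − 3q_i², with Q = q_i + Σ_{j≠i} q_j.
First-order condition: 63 − 8q_i − Σ_{j≠i} q_j = 0.
In a symmetric equilibrium every firm chooses the same q, so Σ_{j≠i} q_j = 4q. The condition becomes 63 − 12q = 0, giving q = 63/12 = 5.25.

5.25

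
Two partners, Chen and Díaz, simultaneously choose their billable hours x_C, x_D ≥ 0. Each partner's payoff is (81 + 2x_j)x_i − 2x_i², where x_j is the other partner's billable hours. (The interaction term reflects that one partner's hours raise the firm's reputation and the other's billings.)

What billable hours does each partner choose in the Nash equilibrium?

40.5

Chen's payoff is (81 + 2x_D)x_C − 2x_C².
∂π/∂x_C = 81 + 2x_D − 4x_C = 0, so x_C = 20.25 + 0.5x_D.
Setting x_C = x_D in the reaction function: x_C = 20.25 + 0.5x_C, so x_C = 20.25 / 0.5 = 40.5.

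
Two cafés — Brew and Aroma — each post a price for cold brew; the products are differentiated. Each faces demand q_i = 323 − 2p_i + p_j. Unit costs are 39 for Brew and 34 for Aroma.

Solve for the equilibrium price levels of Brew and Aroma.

Brew's profit: π = (p_{Brew} − 39)(323 − 2p_{Brew} + p_{Aroma}).
∂π/∂p_{Brew} = 401 − 4p_{Brew} + p_{Aroma} = 0 ⇒ p_{Brew} = 100.25 + 0.25p_{Aroma}.
Similarly p_{Aroma} = 97.75 + 0.25p_{Brew}.
Plugging p_{Aroma} into Brew's best response: p_{Brew} = 100.25 + 0.25(97.75 + 0.25p_{Brew}) ⇒ 0.9375p_{Brew} = 124.6875, so p_{Brew} = 133.
Then p_{Aroma} = 97.75 + 0.25·133 = 131.

133, 131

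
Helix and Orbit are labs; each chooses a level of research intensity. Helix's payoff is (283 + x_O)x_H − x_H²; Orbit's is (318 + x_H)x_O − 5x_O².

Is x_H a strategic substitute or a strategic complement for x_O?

strategic complements

Expanding Helix's payoff: 283x_H + x_Ox_H − x_H².
∂π/∂x_H = 283 + x_O − 2x_H = 0, so x_H = 141.5 + 0.5x_O.
The best-response slope dx_H/dx_O = 0.5 > 0: the reaction function is upward-sloping, so the choices are strategic complements.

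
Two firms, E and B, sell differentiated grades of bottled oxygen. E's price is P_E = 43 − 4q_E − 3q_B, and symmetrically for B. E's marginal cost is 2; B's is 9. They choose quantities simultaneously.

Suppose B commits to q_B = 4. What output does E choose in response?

3.625

Firm E's profit: π = q_E(43 − 4q_E − 3q_B) − 2q_E.
∂π/∂q_E = 41 − 8q_E − 3q_B = 0 ⇒ q_E = 5.125 − 0.375q_B.
At q_B = 4: q_E = 5.125 − 0.375·4 = 3.625.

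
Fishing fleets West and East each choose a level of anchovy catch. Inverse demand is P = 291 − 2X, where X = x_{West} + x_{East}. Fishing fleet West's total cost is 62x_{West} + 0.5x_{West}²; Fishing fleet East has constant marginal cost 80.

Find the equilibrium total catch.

Fishing fleet West's profit: π = x_{West}(291 − 2(x_{West} + x_{East})) − 62x_{West} − 0.5x_{West}².
∂π/∂x_{West} = 229 − 5x_{West} − 2x_{East} = 0, so x_{West} = 45.8 − 0.4x_{East}.
For East: ∂π/∂x_{East} = 211 − 4x_{East} − 2x_{West} = 0 ⇒ x_{East} = 52.75 − 0.5x_{West}.
Solving the two reaction functions simultaneously: (1 − (−0.4)(−0.5))x_{West} = 45.8 − 0.4·52.75, so 0.8x_{West} = 24.7 and x_{West} = 30.875.
Then x_{East} = 52.75 − 0.5·30.875 = 37.3125.
Total catch: 30.875 + 37.3125 = 68.1875.

68.1875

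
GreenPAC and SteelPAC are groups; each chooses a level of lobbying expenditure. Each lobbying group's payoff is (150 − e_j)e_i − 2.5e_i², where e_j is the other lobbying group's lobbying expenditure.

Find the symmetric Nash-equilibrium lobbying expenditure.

GreenPAC's payoff is (150 − e_S)e_G − 2.5e_G².
∂π/∂e_G = 150 − e_S − 5e_G = 0, so e_G = 30 − 0.2e_S.
By symmetry e_S = e_G; substituting into the reaction function, 1.2e_G = 30 and e_G = 25.

25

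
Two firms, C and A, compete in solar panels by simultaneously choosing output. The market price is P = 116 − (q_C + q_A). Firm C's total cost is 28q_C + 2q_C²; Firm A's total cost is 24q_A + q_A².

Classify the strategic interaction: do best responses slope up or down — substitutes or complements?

strategic substitutes

Firm C's profit: π = q_C(116 − (q_C + q_A)) − 28q_C − 2q_C².
∂π/∂q_C = 88 − 6q_C − q_A = 0, so q_C = 44/3 − (1/6)q_A.
The best-response slope dq_C/dq_A = −1/6 < 0: the reaction function is downward-sloping, so the choices are strategic substitutes.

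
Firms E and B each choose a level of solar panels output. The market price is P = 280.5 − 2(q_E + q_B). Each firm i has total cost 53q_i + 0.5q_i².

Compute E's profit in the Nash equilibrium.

Firm E's profit: π = q_E(280.5 − 2(q_E + q_B)) − 53q_E − 0.5q_E².
∂π/∂q_E = 227.5 − 5q_E − 2q_B = 0, so q_E = 45.5 − 0.4q_B.
Setting q_E = q_B in the reaction function: q_E = 45.5 − 0.4q_E, so q_E = 45.5 / 1.4 = 32.5.
Price P = 280.5 − 2·65 = 150.5.
E's profit: (150.5 − 53)·32.5 − 0.5(32.5)² = 2640.625.

2640.625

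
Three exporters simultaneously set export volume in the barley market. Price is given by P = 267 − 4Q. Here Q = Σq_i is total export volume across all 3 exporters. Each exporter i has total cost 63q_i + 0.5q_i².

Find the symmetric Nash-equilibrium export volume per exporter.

12

A representative exporter's profit is π_i = q_i(267 − 4Q) − 63q_i − 0.5q_i², with Q = q_i + Σ_{j≠i} q_j.
First-order condition: 204 − 9q_i − 4Σ_{j≠i} q_j = 0.
Imposing symmetry (q_j = q for all j) turns Σ_{j≠i} q_j into 2q, so 204 = 17q and q = 12.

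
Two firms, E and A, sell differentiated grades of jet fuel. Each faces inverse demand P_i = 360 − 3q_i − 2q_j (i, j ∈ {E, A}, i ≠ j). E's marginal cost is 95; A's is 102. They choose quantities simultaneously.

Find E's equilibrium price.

Firm E's profit: π = q_E(360 − 3q_E − 2q_A) − 95q_E.
∂π/∂q_E = 265 − 6q_E − 2q_A = 0 ⇒ q_E = 265/6 − (1/3)q_A.
Similarly q_A = 43 − (1/3)q_E.
Substituting the second reaction function into the first: q_E = 265/6 − (1/3)(43 − (1/3)q_E), which gives (8/9)q_E = 179/6 ⇒ q_E = 33.5625.
Then q_A = 43 − (1/3)·33.5625 = 31.8125.
P_E = 360 − 3·33.5625 − 2·31.8125 = 195.6875.

195.6875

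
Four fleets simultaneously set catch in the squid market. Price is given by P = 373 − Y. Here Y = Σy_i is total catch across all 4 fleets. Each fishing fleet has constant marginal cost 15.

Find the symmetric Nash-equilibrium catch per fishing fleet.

71.6

A representative fishing fleet's profit is π_i = y_i(373 − Y) − 15y_i, with Y = y_i + Σ_{j≠i} y_j.
First-order condition: 358 − 2y_i − Σ_{j≠i} y_j = 0.
Imposing symmetry (y_j = y for all j) turns Σ_{j≠i} y_j into 3y, so 358 = 5y and y = 71.6.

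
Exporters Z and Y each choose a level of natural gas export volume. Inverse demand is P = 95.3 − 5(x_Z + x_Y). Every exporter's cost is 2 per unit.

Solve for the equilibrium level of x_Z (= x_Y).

Exporter Z's profit: π = x_Z(95.3 − 5(x_Z + x_Y)) − 2x_Z.
∂π/∂x_Z = 93.3 − 10x_Z − 5x_Y = 0, so x_Z = 9.33 − 0.5x_Y.
Setting x_Z = x_Y in the reaction function: x_Z = 9.33 − 0.5x_Z, so x_Z = 9.33 / 1.5 = 6.22.

6.22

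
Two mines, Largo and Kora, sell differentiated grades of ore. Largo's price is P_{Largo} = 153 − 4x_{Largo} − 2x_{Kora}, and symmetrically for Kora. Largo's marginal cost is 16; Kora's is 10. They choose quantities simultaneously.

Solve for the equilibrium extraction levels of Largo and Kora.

13.5, 14.5

Mine Largo's profit: π = x_{Largo}(153 − 4x_{Largo} − 2x_{Kora}) − 16x_{Largo}.
∂π/∂x_{Largo} = 137 − 8x_{Largo} − 2x_{Kora} = 0 ⇒ x_{Largo} = 17.125 − 0.25x_{Kora}.
Similarly x_{Kora} = 17.875 − 0.25x_{Largo}.
Substituting the second reaction function into the first: x_{Largo} = 17.125 − 0.25(17.875 − 0.25x_{Largo}), which gives 0.9375x_{Largo} = 405/32 ⇒ x_{Largo} = 13.5.
Then x_{Kora} = 17.875 − 0.25·13.5 = 14.5.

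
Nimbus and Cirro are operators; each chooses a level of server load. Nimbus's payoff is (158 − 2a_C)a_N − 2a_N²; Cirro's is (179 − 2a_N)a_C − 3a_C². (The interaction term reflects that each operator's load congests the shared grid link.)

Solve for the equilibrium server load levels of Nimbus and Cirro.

Expanding Nimbus's payoff: 158a_N − 2a_Ca_N − 2a_N².
∂π/∂a_N = 158 − 2a_C − 4a_N = 0, so a_N = 39.5 − 0.5a_C.
Likewise for Cirro: a_C = 179/6 − (1/3)a_N.
Substituting the second reaction function into the first: a_N = 39.5 − 0.5(179/6 − (1/3)a_N), which gives (5/6)a_N = 295/12 ⇒ a_N = 29.5.
Then a_C = 179/6 − (1/3)·29.5 = 20.

29.5, 20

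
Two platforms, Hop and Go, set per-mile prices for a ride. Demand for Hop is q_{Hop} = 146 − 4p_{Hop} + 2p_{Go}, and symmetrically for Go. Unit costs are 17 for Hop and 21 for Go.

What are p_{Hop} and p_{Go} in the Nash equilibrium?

36.2, 37.8

Hop's profit: π = (p_{Hop} − 17)(146 − 4p_{Hop} + 2p_{Go}).
∂π/∂p_{Hop} = 214 − 8p_{Hop} + 2p_{Go} = 0 ⇒ p_{Hop} = 26.75 + 0.25p_{Go}.
Similarly p_{Go} = 28.75 + 0.25p_{Hop}.
Solving the two reaction functions simultaneously: (1 − (0.25)(0.25))p_{Hop} = 26.75 + 0.25·28.75, so 0.9375p_{Hop} = 33.9375 and p_{Hop} = 36.2.
Then p_{Go} = 28.75 + 0.25·36.2 = 37.8.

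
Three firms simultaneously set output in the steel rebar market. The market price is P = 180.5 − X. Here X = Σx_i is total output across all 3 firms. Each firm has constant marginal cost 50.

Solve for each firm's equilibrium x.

A representative firm's profit is π_i = x_i(180.5 − X) − 50x_i, with X = x_i + Σ_{j≠i} x_j.
First-order condition: 130.5 − 2x_i − Σ_{j≠i} x_j = 0.
With identical firms, set every x_j = x: then 130.5 − 2x − 2x = 0, i.e. x = 130.5/4 = 32.625.

32.625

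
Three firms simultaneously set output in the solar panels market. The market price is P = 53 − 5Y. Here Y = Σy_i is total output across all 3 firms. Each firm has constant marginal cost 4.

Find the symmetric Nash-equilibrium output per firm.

2.45

A representative firm's profit is π_i = y_i(53 − 5Y) − 4y_i, with Y = y_i + Σ_{j≠i} y_j.
First-order condition: 49 − 10y_i − 5Σ_{j≠i} y_j = 0.
With identical firms, set every y_j = y: then 49 − 10y − 10y = 0, i.e. y = 49/20 = 2.45.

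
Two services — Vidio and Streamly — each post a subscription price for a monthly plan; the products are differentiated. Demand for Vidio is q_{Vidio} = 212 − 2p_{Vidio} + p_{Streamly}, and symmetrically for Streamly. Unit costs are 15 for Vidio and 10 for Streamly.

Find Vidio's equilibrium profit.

8450

Vidio's profit: π = (p_{Vidio} − 15)(212 − 2p_{Vidio} + p_{Streamly}).
∂π/∂p_{Vidio} = 242 − 4p_{Vidio} + p_{Streamly} = 0 ⇒ p_{Vidio} = 60.5 + 0.25p_{Streamly}.
Similarly p_{Streamly} = 58 + 0.25p_{Vidio}.
Plugging p_{Streamly} into Vidio's best response: p_{Vidio} = 60.5 + 0.25(58 + 0.25p_{Vidio}) ⇒ 0.9375p_{Vidio} = 75, so p_{Vidio} = 80.
Then p_{Streamly} = 58 + 0.25·80 = 78.
q_{Vidio} = 212 − 2·80 + 78 = 130.
Profit = (80 − 15)·130 = 8450.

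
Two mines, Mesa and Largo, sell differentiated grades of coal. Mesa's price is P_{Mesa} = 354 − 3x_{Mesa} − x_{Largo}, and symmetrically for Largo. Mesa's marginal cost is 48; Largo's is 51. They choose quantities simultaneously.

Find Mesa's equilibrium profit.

Mine Mesa's profit: π = x_{Mesa}(354 − 3x_{Mesa} − x_{Largo}) − 48x_{Mesa}.
∂π/∂x_{Mesa} = 306 − 6x_{Mesa} − x_{Largo} = 0 ⇒ x_{Mesa} = 51 − (1/6)x_{Largo}.
Similarly x_{Largo} = 50.5 − (1/6)x_{Mesa}.
Substituting the second reaction function into the first: x_{Mesa} = 51 − (1/6)(50.5 − (1/6)x_{Mesa}), which gives (35/36)x_{Mesa} = 511/12 ⇒ x_{Mesa} = 43.8.
Then x_{Largo} = 50.5 − (1/6)·43.8 = 43.2.
P_{Mesa} = 354 − 3·43.8 − 43.2 = 179.4.
Profit = (179.4 − 48)·43.8 = 5755.32.

5755.32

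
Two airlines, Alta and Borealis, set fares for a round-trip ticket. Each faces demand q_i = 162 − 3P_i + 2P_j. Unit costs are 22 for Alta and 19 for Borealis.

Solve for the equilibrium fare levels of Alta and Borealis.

Alta's profit: π = (P_{Alta} − 22)(162 − 3P_{Alta} + 2P_{Borealis}).
∂π/∂P_{Alta} = 228 − 6P_{Alta} + 2P_{Borealis} = 0 ⇒ P_{Alta} = 38 + (1/3)P_{Borealis}.
Similarly P_{Borealis} = 36.5 + (1/3)P_{Alta}.
Plugging P_{Borealis} into Alta's best response: P_{Alta} = 38 + (1/3)(36.5 + (1/3)P_{Alta}) ⇒ (8/9)P_{Alta} = 301/6, so P_{Alta} = 56.4375.
Then P_{Borealis} = 36.5 + (1/3)·56.4375 = 55.3125.

56.4375, 55.3125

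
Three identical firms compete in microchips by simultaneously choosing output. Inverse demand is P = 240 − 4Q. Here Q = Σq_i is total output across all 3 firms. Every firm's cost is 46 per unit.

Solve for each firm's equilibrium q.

A representative firm's profit is π_i = q_i(240 − 4Q) − 46q_i, with Q = q_i + Σ_{j≠i} q_j.
First-order condition: 194 − 8q_i − 4Σ_{j≠i} q_j = 0.
Imposing symmetry (q_j = q for all j) turns Σ_{j≠i} q_j into 2q, so 194 = 16q and q = 12.125.

12.125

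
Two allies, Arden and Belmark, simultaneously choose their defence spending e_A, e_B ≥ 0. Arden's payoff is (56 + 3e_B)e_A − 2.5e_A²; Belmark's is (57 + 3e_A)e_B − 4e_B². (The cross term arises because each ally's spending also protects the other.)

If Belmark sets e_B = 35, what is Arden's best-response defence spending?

Expanding Arden's payoff: 56e_A + 3e_Be_A − 2.5e_A².
∂π/∂e_A = 56 + 3e_B − 5e_A = 0, so e_A = 11.2 + 0.6e_B.
At e_B = 35: e_A = 11.2 + 0.6·35 = 32.2.

32.2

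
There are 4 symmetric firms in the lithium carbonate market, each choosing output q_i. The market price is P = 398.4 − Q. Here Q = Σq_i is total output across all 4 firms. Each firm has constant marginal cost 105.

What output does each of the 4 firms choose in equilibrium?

58.68

A representative firm's profit is π_i = q_i(398.4 − Q) − 105q_i, with Q = q_i + Σ_{j≠i} q_j.
First-order condition: 293.4 − 2q_i − Σ_{j≠i} q_j = 0.
With identical firms, set every q_j = q: then 293.4 − 2q − 3q = 0, i.e. q = 293.4/5 = 58.68.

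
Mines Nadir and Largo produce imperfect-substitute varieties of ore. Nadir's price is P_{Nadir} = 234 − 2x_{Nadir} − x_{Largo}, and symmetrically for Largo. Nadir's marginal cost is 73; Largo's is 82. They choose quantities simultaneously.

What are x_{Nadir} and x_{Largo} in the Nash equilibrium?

Mine Nadir's profit: π = x_{Nadir}(234 − 2x_{Nadir} − x_{Largo}) − 73x_{Nadir}.
∂π/∂x_{Nadir} = 161 − 4x_{Nadir} − x_{Largo} = 0 ⇒ x_{Nadir} = 40.25 − 0.25x_{Largo}.
Similarly x_{Largo} = 38 − 0.25x_{Nadir}.
Substituting the second reaction function into the first: x_{Nadir} = 40.25 − 0.25(38 − 0.25x_{Nadir}), which gives 0.9375x_{Nadir} = 30.75 ⇒ x_{Nadir} = 32.8.
Then x_{Largo} = 38 − 0.25·32.8 = 29.8.

32.8, 29.8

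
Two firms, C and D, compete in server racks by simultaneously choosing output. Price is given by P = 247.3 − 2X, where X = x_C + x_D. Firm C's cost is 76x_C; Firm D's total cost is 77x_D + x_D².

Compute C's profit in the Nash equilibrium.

2361.2192

Firm C's profit: π = x_C(247.3 − 2(x_C + x_D)) − 76x_C.
∂π/∂x_C = 171.3 − 4x_C − 2x_D = 0, so x_C = 42.825 − 0.5x_D.
For D: ∂π/∂x_D = 170.3 − 6x_D − 2x_C = 0 ⇒ x_D = 1703/60 − (1/3)x_C.
Plugging x_D into C's best response: x_C = 42.825 − 0.5(1703/60 − (1/3)x_C) ⇒ (5/6)x_C = 859/30, so x_C = 34.36.
Then x_D = 1703/60 − (1/3)·34.36 = 16.93.
Price P = 247.3 − 2·51.29 = 144.72.
C's profit: (144.72 − 76)·34.36 = 2361.2192.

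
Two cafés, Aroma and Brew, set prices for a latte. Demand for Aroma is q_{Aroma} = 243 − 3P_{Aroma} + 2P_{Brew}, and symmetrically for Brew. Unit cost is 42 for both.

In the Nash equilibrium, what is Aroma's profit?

Aroma's profit: π = (P_{Aroma} − 42)(243 − 3P_{Aroma} + 2P_{Brew}).
∂π/∂P_{Aroma} = 369 − 6P_{Aroma} + 2P_{Brew} = 0 ⇒ P_{Aroma} = 61.5 + (1/3)P_{Brew}.
Setting P_{Aroma} = P_{Brew} in the reaction function: P_{Aroma} = 61.5 + (1/3)P_{Aroma}, so P_{Aroma} = 61.5 / (2/3) = 92.25.
q_{Aroma} = 243 − 3·92.25 + 2·92.25 = 150.75.
Profit = (92.25 − 42)·150.75 = 7575.1875.

7575.1875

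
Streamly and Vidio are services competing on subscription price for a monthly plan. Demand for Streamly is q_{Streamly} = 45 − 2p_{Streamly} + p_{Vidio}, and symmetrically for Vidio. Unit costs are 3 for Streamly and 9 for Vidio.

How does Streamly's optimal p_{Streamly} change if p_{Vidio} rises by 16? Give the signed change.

4

Streamly's profit: π = (p_{Streamly} − 3)(45 − 2p_{Streamly} + p_{Vidio}).
∂π/∂p_{Streamly} = 51 − 4p_{Streamly} + p_{Vidio} = 0 ⇒ p_{Streamly} = 12.75 + 0.25p_{Vidio}.
The reaction-function slope is 0.25, so a 16-unit rise in p_{Vidio} moves p_{Streamly} by 0.25 × 16 = 4. Streamly's best response rises — the actions are strategic complements.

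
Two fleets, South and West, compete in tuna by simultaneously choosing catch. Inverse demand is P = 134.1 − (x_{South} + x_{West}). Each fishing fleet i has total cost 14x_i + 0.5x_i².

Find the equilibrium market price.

Fishing fleet South's profit: π = x_{South}(134.1 − (x_{South} + x_{West})) − 14x_{South} − 0.5x_{South}².
∂π/∂x_{South} = 120.1 − 3x_{South} − x_{West} = 0, so x_{South} = 1201/30 − (1/3)x_{West}.
The game is symmetric, so in equilibrium x_{West} = x_{South}: the reaction function gives (4/3)x_{South} = 1201/30, hence x_{South} = 30.025.
Equilibrium price: P = 134.1 − 60.05 = 74.05.

74.05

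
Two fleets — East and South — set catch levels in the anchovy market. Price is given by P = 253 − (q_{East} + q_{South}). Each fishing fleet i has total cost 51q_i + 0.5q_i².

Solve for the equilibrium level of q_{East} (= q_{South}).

50.5

Fishing fleet East's profit: π = q_{East}(253 − (q_{East} + q_{South})) − 51q_{East} − 0.5q_{East}².
∂π/∂q_{East} = 202 − 3q_{East} − q_{South} = 0, so q_{East} = 202/3 − (1/3)q_{South}.
Setting q_{East} = q_{South} in the reaction function: q_{East} = 202/3 − (1/3)q_{East}, so q_{East} = (202/3) / (4/3) = 50.5.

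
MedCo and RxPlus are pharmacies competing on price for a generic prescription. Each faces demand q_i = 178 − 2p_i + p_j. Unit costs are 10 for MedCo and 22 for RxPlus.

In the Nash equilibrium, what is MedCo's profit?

6635.52

MedCo's profit: π = (p_{MedCo} − 10)(178 − 2p_{MedCo} + p_{RxPlus}).
∂π/∂p_{MedCo} = 198 − 4p_{MedCo} + p_{RxPlus} = 0 ⇒ p_{MedCo} = 49.5 + 0.25p_{RxPlus}.
Similarly p_{RxPlus} = 55.5 + 0.25p_{MedCo}.
Solving the two reaction functions simultaneously: (1 − (0.25)(0.25))p_{MedCo} = 49.5 + 0.25·55.5, so 0.9375p_{MedCo} = 63.375 and p_{MedCo} = 67.6.
Then p_{RxPlus} = 55.5 + 0.25·67.6 = 72.4.
q_{MedCo} = 178 − 2·67.6 + 72.4 = 115.2.
Profit = (67.6 − 10)·115.2 = 6635.52.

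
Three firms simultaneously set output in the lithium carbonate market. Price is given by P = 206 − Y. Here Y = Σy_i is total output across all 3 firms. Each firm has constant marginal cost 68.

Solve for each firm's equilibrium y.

A representative firm's profit is π_i = y_i(206 − Y) − 68y_i, with Y = y_i + Σ_{j≠i} y_j.
First-order condition: 138 − 2y_i − Σ_{j≠i} y_j = 0.
In a symmetric equilibrium every firm chooses the same y, so Σ_{j≠i} y_j = 2y. The condition becomes 138 − 4y = 0, giving y = 138/4 = 34.5.

34.5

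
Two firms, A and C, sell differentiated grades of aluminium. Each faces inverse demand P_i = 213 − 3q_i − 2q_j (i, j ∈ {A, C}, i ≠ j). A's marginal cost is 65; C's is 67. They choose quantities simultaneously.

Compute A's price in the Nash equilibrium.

Firm A's profit: π = q_A(213 − 3q_A − 2q_C) − 65q_A.
∂π/∂q_A = 148 − 6q_A − 2q_C = 0 ⇒ q_A = 74/3 − (1/3)q_C.
Similarly q_C = 73/3 − (1/3)q_A.
Substituting the second reaction function into the first: q_A = 74/3 − (1/3)(73/3 − (1/3)q_A), which gives (8/9)q_A = 149/9 ⇒ q_A = 18.625.
Then q_C = 73/3 − (1/3)·18.625 = 18.125.
P_A = 213 − 3·18.625 − 2·18.125 = 120.875.

120.875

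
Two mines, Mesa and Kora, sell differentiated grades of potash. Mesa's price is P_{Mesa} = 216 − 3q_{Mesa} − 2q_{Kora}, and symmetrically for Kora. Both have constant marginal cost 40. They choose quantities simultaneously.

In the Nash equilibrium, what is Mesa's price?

106

Mine Mesa's profit: π = q_{Mesa}(216 − 3q_{Mesa} − 2q_{Kora}) − 40q_{Mesa}.
∂π/∂q_{Mesa} = 176 − 6q_{Mesa} − 2q_{Kora} = 0 ⇒ q_{Mesa} = 88/3 − (1/3)q_{Kora}.
Setting q_{Mesa} = q_{Kora} in the reaction function: q_{Mesa} = 88/3 − (1/3)q_{Mesa}, so q_{Mesa} = (88/3) / (4/3) = 22.
P_{Mesa} = 216 − 3·22 − 2·22 = 106.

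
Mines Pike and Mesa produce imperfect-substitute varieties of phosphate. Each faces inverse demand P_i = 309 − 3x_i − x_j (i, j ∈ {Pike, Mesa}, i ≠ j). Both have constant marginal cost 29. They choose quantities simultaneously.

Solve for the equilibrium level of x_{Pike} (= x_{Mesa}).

40

Mine Pike's profit: π = x_{Pike}(309 − 3x_{Pike} − x_{Mesa}) − 29x_{Pike}.
∂π/∂x_{Pike} = 280 − 6x_{Pike} − x_{Mesa} = 0 ⇒ x_{Pike} = 140/3 − (1/6)x_{Mesa}.
Setting x_{Pike} = x_{Mesa} in the reaction function: x_{Pike} = 140/3 − (1/6)x_{Pike}, so x_{Pike} = (140/3) / (7/6) = 40.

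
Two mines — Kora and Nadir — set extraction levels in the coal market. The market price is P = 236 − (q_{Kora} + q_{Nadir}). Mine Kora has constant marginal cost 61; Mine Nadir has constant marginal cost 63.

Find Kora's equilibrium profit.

Mine Kora's profit: π = q_{Kora}(236 − (q_{Kora} + q_{Nadir})) − 61q_{Kora}.
∂π/∂q_{Kora} = 175 − 2q_{Kora} − q_{Nadir} = 0, so q_{Kora} = 87.5 − 0.5q_{Nadir}.
By the same steps for Nadir: q_{Nadir} = 86.5 − 0.5q_{Kora}.
Substituting the second reaction function into the first: q_{Kora} = 87.5 − 0.5(86.5 − 0.5q_{Kora}), which gives 0.75q_{Kora} = 44.25 ⇒ q_{Kora} = 59.
Then q_{Nadir} = 86.5 − 0.5·59 = 57.
Price P = 236 − 116 = 120.
Kora's profit: (120 − 61)·59 = 3481.

3481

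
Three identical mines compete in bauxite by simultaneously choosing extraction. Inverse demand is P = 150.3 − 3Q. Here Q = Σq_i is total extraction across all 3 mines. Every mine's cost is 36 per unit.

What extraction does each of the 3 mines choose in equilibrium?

9.525

A representative mine's profit is π_i = q_i(150.3 − 3Q) − 36q_i, with Q = q_i + Σ_{j≠i} q_j.
First-order condition: 114.3 − 6q_i − 3Σ_{j≠i} q_j = 0.
In a symmetric equilibrium every mine chooses the same q, so Σ_{j≠i} q_j = 2q. The condition becomes 114.3 − 12q = 0, giving q = 114.3/12 = 9.525.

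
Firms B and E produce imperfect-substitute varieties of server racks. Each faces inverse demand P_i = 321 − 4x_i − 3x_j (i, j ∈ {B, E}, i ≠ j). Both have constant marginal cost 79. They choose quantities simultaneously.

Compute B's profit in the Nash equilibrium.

Firm B's profit: π = x_B(321 − 4x_B − 3x_E) − 79x_B.
∂π/∂x_B = 242 − 8x_B − 3x_E = 0 ⇒ x_B = 30.25 − 0.375x_E.
By symmetry x_E = x_B; substituting into the reaction function, 1.375x_B = 30.25 and x_B = 22.
P_B = 321 − 4·22 − 3·22 = 167.
Profit = (167 − 79)·22 = 1936.

1936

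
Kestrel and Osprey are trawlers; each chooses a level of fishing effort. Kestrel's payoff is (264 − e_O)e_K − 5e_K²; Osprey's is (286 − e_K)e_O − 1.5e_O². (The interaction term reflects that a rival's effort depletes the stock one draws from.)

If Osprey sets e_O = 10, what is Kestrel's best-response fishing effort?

Expanding Kestrel's payoff: 264e_K − e_Oe_K − 5e_K².
∂π/∂e_K = 264 − e_O − 10e_K = 0, so e_K = 26.4 − 0.1e_O.
At e_O = 10: e_K = 26.4 − 0.1·10 = 25.4.

25.4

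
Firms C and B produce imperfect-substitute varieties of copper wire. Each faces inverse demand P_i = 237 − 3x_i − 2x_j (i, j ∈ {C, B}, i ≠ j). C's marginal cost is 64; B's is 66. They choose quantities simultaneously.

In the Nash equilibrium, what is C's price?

129.25

Firm C's profit: π = x_C(237 − 3x_C − 2x_B) − 64x_C.
∂π/∂x_C = 173 − 6x_C − 2x_B = 0 ⇒ x_C = 173/6 − (1/3)x_B.
Similarly x_B = 28.5 − (1/3)x_C.
Plugging x_B into C's best response: x_C = 173/6 − (1/3)(28.5 − (1/3)x_C) ⇒ (8/9)x_C = 58/3, so x_C = 21.75.
Then x_B = 28.5 − (1/3)·21.75 = 21.25.
P_C = 237 − 3·21.75 − 2·21.25 = 129.25.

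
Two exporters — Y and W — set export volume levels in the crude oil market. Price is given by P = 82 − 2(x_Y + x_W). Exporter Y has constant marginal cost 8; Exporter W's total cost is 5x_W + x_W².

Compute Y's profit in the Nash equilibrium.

Exporter Y's profit: π = x_Y(82 − 2(x_Y + x_W)) − 8x_Y.
∂π/∂x_Y = 74 − 4x_Y − 2x_W = 0, so x_Y = 18.5 − 0.5x_W.
For W: ∂π/∂x_W = 77 − 6x_W − 2x_Y = 0 ⇒ x_W = 77/6 − (1/3)x_Y.
Solving the two reaction functions simultaneously: (1 − (−0.5)(−1/3))x_Y = 18.5 − 0.5·(77/6), so (5/6)x_Y = 145/12 and x_Y = 14.5.
Then x_W = 77/6 − (1/3)·14.5 = 8.
Price P = 82 − 2·22.5 = 37.
Y's profit: (37 − 8)·14.5 = 420.5.

420.5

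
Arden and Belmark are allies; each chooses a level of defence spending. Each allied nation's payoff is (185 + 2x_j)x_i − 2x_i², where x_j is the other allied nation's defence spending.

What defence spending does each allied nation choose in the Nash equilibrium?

Arden's payoff is (185 + 2x_B)x_A − 2x_A².
∂π/∂x_A = 185 + 2x_B − 4x_A = 0, so x_A = 46.25 + 0.5x_B.
By symmetry x_B = x_A; substituting into the reaction function, 0.5x_A = 46.25 and x_A = 92.5.

92.5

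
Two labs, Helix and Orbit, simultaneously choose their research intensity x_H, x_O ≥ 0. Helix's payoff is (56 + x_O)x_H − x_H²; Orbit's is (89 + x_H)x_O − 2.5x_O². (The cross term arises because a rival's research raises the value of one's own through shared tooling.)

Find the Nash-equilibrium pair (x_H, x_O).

Expanding Helix's payoff: 56x_H + x_Ox_H − x_H².
∂π/∂x_H = 56 + x_O − 2x_H = 0, so x_H = 28 + 0.5x_O.
Likewise for Orbit: x_O = 17.8 + 0.2x_H.
Solving the two reaction functions simultaneously: (1 − (0.5)(0.2))x_H = 28 + 0.5·17.8, so 0.9x_H = 36.9 and x_H = 41.
Then x_O = 17.8 + 0.2·41 = 26.

41, 26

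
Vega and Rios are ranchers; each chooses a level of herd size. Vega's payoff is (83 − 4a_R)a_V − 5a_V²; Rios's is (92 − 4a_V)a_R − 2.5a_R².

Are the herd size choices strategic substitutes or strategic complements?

Expanding Vega's payoff: 83a_V − 4a_Ra_V − 5a_V².
∂π/∂a_V = 83 − 4a_R − 10a_V = 0, so a_V = 8.3 − 0.4a_R.
The best-response slope da_V/da_R = −0.4 < 0: the reaction function is downward-sloping, so the choices are strategic substitutes.

strategic substitutes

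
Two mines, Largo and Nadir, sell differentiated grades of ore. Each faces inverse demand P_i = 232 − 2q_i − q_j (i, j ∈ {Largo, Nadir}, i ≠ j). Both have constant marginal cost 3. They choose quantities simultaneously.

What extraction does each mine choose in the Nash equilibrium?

Mine Largo's profit: π = q_{Largo}(232 − 2q_{Largo} − q_{Nadir}) − 3q_{Largo}.
∂π/∂q_{Largo} = 229 − 4q_{Largo} − q_{Nadir} = 0 ⇒ q_{Largo} = 57.25 − 0.25q_{Nadir}.
Setting q_{Largo} = q_{Nadir} in the reaction function: q_{Largo} = 57.25 − 0.25q_{Largo}, so q_{Largo} = 57.25 / 1.25 = 45.8.

45.8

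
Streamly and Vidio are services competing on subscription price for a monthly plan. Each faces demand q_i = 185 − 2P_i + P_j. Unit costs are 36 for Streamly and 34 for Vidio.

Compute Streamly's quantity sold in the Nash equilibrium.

98.8

Streamly's profit: π = (P_{Streamly} − 36)(185 − 2P_{Streamly} + P_{Vidio}).
∂π/∂P_{Streamly} = 257 − 4P_{Streamly} + P_{Vidio} = 0 ⇒ P_{Streamly} = 64.25 + 0.25P_{Vidio}.
Similarly P_{Vidio} = 63.25 + 0.25P_{Streamly}.
Plugging P_{Vidio} into Streamly's best response: P_{Streamly} = 64.25 + 0.25(63.25 + 0.25P_{Streamly}) ⇒ 0.9375P_{Streamly} = 80.0625, so P_{Streamly} = 85.4.
Then P_{Vidio} = 63.25 + 0.25·85.4 = 84.6.
q_{Streamly} = 185 − 2·85.4 + 84.6 = 98.8.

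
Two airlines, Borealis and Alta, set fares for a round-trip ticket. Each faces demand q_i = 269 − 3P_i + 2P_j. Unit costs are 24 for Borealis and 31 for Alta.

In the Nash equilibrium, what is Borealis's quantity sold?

187.6875

Borealis's profit: π = (P_{Borealis} − 24)(269 − 3P_{Borealis} + 2P_{Alta}).
∂π/∂P_{Borealis} = 341 − 6P_{Borealis} + 2P_{Alta} = 0 ⇒ P_{Borealis} = 341/6 + (1/3)P_{Alta}.
Similarly P_{Alta} = 181/3 + (1/3)P_{Borealis}.
Substituting the second reaction function into the first: P_{Borealis} = 341/6 + (1/3)(181/3 + (1/3)P_{Borealis}), which gives (8/9)P_{Borealis} = 1385/18 ⇒ P_{Borealis} = 86.5625.
Then P_{Alta} = 181/3 + (1/3)·86.5625 = 89.1875.
q_{Borealis} = 269 − 3·86.5625 + 2·89.1875 = 187.6875.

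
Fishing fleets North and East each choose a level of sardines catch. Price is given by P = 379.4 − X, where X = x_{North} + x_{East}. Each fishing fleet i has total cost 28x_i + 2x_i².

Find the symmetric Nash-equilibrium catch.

Fishing fleet North's profit: π = x_{North}(379.4 − (x_{North} + x_{East})) − 28x_{North} − 2x_{North}².
∂π/∂x_{North} = 351.4 − 6x_{North} − x_{East} = 0, so x_{North} = 1757/30 − (1/6)x_{East}.
Setting x_{North} = x_{East} in the reaction function: x_{North} = 1757/30 − (1/6)x_{North}, so x_{North} = (1757/30) / (7/6) = 50.2.

50.2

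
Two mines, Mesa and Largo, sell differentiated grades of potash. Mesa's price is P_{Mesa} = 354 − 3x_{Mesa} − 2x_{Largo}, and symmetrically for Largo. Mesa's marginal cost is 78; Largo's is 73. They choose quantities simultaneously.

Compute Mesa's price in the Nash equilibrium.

Mine Mesa's profit: π = x_{Mesa}(354 − 3x_{Mesa} − 2x_{Largo}) − 78x_{Mesa}.
∂π/∂x_{Mesa} = 276 − 6x_{Mesa} − 2x_{Largo} = 0 ⇒ x_{Mesa} = 46 − (1/3)x_{Largo}.
Similarly x_{Largo} = 281/6 − (1/3)x_{Mesa}.
Solving the two reaction functions simultaneously: (1 − (−1/3)(−1/3))x_{Mesa} = 46 − (1/3)·(281/6), so (8/9)x_{Mesa} = 547/18 and x_{Mesa} = 34.1875.
Then x_{Largo} = 281/6 − (1/3)·34.1875 = 35.4375.
P_{Mesa} = 354 − 3·34.1875 − 2·35.4375 = 180.5625.

180.5625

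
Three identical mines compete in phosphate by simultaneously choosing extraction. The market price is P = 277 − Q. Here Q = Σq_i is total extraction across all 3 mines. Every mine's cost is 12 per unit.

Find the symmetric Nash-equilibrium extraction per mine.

66.25

A representative mine's profit is π_i = q_i(277 − Q) − 12q_i, with Q = q_i + Σ_{j≠i} q_j.
First-order condition: 265 − 2q_i − Σ_{j≠i} q_j = 0.
With identical mines, set every q_j = q: then 265 − 2q − 2q = 0, i.e. q = 265/4 = 66.25.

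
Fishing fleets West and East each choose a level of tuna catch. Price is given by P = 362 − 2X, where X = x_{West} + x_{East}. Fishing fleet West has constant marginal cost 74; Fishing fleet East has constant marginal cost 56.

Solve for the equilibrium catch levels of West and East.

45, 54

Fishing fleet West's profit: π = x_{West}(362 − 2(x_{West} + x_{East})) − 74x_{West}.
∂π/∂x_{West} = 288 − 4x_{West} − 2x_{East} = 0, so x_{West} = 72 − 0.5x_{East}.
By the same steps for East: x_{East} = 76.5 − 0.5x_{West}.
Plugging x_{East} into West's best response: x_{West} = 72 − 0.5(76.5 − 0.5x_{West}) ⇒ 0.75x_{West} = 33.75, so x_{West} = 45.
Then x_{East} = 76.5 − 0.5·45 = 54.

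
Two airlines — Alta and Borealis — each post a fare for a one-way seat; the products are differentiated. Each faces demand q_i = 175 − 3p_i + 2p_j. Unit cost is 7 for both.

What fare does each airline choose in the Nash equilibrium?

Alta's profit: π = (p_{Alta} − 7)(175 − 3p_{Alta} + 2p_{Borealis}).
∂π/∂p_{Alta} = 196 − 6p_{Alta} + 2p_{Borealis} = 0 ⇒ p_{Alta} = 98/3 + (1/3)p_{Borealis}.
The game is symmetric, so in equilibrium p_{Borealis} = p_{Alta}: the reaction function gives (2/3)p_{Alta} = 98/3, hence p_{Alta} = 49.

49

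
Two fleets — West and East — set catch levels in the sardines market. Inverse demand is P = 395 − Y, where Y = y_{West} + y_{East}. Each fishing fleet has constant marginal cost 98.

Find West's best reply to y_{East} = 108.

94.5

Fishing fleet West's profit: π = y_{West}(395 − (y_{West} + y_{East})) − 98y_{West}.
∂π/∂y_{West} = 297 − 2y_{West} − y_{East} = 0, so y_{West} = 148.5 − 0.5y_{East}.
At y_{East} = 108: y_{West} = 148.5 − 0.5·108 = 94.5.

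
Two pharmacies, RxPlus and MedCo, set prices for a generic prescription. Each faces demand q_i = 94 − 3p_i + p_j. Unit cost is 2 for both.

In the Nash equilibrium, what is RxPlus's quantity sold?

RxPlus's profit: π = (p_{RxPlus} − 2)(94 − 3p_{RxPlus} + p_{MedCo}).
∂π/∂p_{RxPlus} = 100 − 6p_{RxPlus} + p_{MedCo} = 0 ⇒ p_{RxPlus} = 50/3 + (1/6)p_{MedCo}.
The game is symmetric, so in equilibrium p_{MedCo} = p_{RxPlus}: the reaction function gives (5/6)p_{RxPlus} = 50/3, hence p_{RxPlus} = 20.
q_{RxPlus} = 94 − 3·20 + 20 = 54.

54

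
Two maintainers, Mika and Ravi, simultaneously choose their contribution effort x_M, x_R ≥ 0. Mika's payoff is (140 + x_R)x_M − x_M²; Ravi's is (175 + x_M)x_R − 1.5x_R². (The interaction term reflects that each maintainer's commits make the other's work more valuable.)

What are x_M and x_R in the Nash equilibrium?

Expanding Mika's payoff: 140x_M + x_Rx_M − x_M².
∂π/∂x_M = 140 + x_R − 2x_M = 0, so x_M = 70 + 0.5x_R.
Likewise for Ravi: x_R = 175/3 + (1/3)x_M.
Substituting the second reaction function into the first: x_M = 70 + 0.5(175/3 + (1/3)x_M), which gives (5/6)x_M = 595/6 ⇒ x_M = 119.
Then x_R = 175/3 + (1/3)·119 = 98.

119, 98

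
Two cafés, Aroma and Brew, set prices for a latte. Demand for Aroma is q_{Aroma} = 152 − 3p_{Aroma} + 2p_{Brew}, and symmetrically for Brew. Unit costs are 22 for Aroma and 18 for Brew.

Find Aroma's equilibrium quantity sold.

95.25

Aroma's profit: π = (p_{Aroma} − 22)(152 − 3p_{Aroma} + 2p_{Brew}).
∂π/∂p_{Aroma} = 218 − 6p_{Aroma} + 2p_{Brew} = 0 ⇒ p_{Aroma} = 109/3 + (1/3)p_{Brew}.
Similarly p_{Brew} = 103/3 + (1/3)p_{Aroma}.
Substituting the second reaction function into the first: p_{Aroma} = 109/3 + (1/3)(103/3 + (1/3)p_{Aroma}), which gives (8/9)p_{Aroma} = 430/9 ⇒ p_{Aroma} = 53.75.
Then p_{Brew} = 103/3 + (1/3)·53.75 = 52.25.
q_{Aroma} = 152 − 3·53.75 + 2·52.25 = 95.25.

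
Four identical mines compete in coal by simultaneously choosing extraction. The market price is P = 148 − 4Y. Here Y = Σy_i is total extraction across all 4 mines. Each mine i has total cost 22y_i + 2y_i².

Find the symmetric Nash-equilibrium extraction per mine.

A representative mine's profit is π_i = y_i(148 − 4Y) − 22y_i − 2y_i², with Y = y_i + Σ_{j≠i} y_j.
First-order condition: 126 − 12y_i − 4Σ_{j≠i} y_j = 0.
Imposing symmetry (y_j = y for all j) turns Σ_{j≠i} y_j into 3y, so 126 = 24y and y = 5.25.

5.25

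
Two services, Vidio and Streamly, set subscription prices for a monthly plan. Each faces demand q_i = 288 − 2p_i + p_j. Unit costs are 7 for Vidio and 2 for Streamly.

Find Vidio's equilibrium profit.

Vidio's profit: π = (p_{Vidio} − 7)(288 − 2p_{Vidio} + p_{Streamly}).
∂π/∂p_{Vidio} = 302 − 4p_{Vidio} + p_{Streamly} = 0 ⇒ p_{Vidio} = 75.5 + 0.25p_{Streamly}.
Similarly p_{Streamly} = 73 + 0.25p_{Vidio}.
Solving the two reaction functions simultaneously: (1 − (0.25)(0.25))p_{Vidio} = 75.5 + 0.25·73, so 0.9375p_{Vidio} = 93.75 and p_{Vidio} = 100.
Then p_{Streamly} = 73 + 0.25·100 = 98.
q_{Vidio} = 288 − 2·100 + 98 = 186.
Profit = (100 − 7)·186 = 17298.

17298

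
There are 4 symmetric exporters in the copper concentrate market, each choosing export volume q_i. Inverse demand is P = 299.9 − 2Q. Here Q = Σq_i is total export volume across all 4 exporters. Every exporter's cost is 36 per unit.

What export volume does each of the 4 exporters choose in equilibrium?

26.39

A representative exporter's profit is π_i = q_i(299.9 − 2Q) − 36q_i, with Q = q_i + Σ_{j≠i} q_j.
First-order condition: 263.9 − 4q_i − 2Σ_{j≠i} q_j = 0.
With identical exporters, set every q_j = q: then 263.9 − 4q − 6q = 0, i.e. q = 263.9/10 = 26.39.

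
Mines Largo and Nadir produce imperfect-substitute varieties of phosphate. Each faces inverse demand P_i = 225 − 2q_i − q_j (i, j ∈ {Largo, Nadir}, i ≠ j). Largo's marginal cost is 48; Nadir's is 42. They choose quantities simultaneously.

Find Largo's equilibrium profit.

Mine Largo's profit: π = q_{Largo}(225 − 2q_{Largo} − q_{Nadir}) − 48q_{Largo}.
∂π/∂q_{Largo} = 177 − 4q_{Largo} − q_{Nadir} = 0 ⇒ q_{Largo} = 44.25 − 0.25q_{Nadir}.
Similarly q_{Nadir} = 45.75 − 0.25q_{Largo}.
Substituting the second reaction function into the first: q_{Largo} = 44.25 − 0.25(45.75 − 0.25q_{Largo}), which gives 0.9375q_{Largo} = 32.8125 ⇒ q_{Largo} = 35.
Then q_{Nadir} = 45.75 − 0.25·35 = 37.
P_{Largo} = 225 − 2·35 − 37 = 118.
Profit = (118 − 48)·35 = 2450.

2450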